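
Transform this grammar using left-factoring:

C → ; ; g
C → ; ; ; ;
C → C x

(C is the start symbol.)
Left-factoring transforms A → αβ₁ | αβ₂ into A → αA' and A' → β₁ | β₂
(α is the longest common prefix among the alternatives). Repeat until
no nonterminal has two alternatives with a common prefix.

Round 1: C has alternatives sharing prefix '; ;'. Introduce C': C → ; ; C'
  Add: C' → g
  Add: C' → ; ;

No remaining common prefixes — done.

Resulting grammar:
C → ; ; C'
C' → g
C' → ; ;
C → C x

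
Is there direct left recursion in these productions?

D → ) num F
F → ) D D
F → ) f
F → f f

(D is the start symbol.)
No direct left recursion

Direct left recursion occurs when N → N α for some non-terminal N (the right-hand side begins with the left-hand side itself).

D → ) num F: starts with ')'
F → ) D D: starts with ')'
F → ) f: starts with ')'
F → f f: starts with f

No direct left recursion found.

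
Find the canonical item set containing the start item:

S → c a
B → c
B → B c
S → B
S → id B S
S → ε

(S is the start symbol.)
First, augment the grammar with S' → S
I₀ = CLOSURE({ [S' → . S] }):
  [S' → . S] has the dot before S: add [S → . c a], [S → . B], [S → . id B S], [S → .]
  [S → . B] has the dot before B: add [B → . c], [B → . B c]
No further items can be added.

I₀ = { [B → . B c], [B → . c], [S → . B], [S → . c a], [S → . id B S], [S → .], [S' → . S] }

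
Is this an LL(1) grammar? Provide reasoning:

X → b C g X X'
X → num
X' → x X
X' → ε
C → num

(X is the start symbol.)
A grammar is LL(1) if for each non-terminal N with multiple productions, the predict sets of those productions are pairwise disjoint, where PREDICT(N → α) = (FIRST(α) \ {ε}) ∪ (FOLLOW(N) if α ⇒* ε).

Relevant sets:
  FOLLOW(X') = { $, 'x' }

For X:
  PREDICT(X → b C g X X') = { 'b' }
  PREDICT(X → num) = { 'num' }
For X':
  PREDICT(X' → x X) = { 'x' }
  PREDICT(X' → ε) = { $, 'x' }
C has a single production, so nothing to check there.

Conflict found: Predict set conflict for X': { 'x' }
The grammar is NOT LL(1).

Answer: No. Predict set conflict for X': { 'x' }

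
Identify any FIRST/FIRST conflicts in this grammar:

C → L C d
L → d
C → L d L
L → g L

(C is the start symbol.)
A FIRST/FIRST conflict occurs when two productions N → α and N → β for the same non-terminal have FIRST(α) ∩ FIRST(β) ≠ ∅ (with ε ∈ FIRST of a nullable right-hand side, so two nullable alternatives also conflict).

FIRST sets of the non-terminals at (or reachable through a nullable prefix from) the front of some alternative:
  FIRST(L) = { 'd', 'g' }

Productions for C:
  C → L C d: FIRST = { 'd', 'g' }
  C → L d L: FIRST = { 'd', 'g' }
Productions for L:
  L → d: FIRST = { 'd' }
  L → g L: FIRST = { 'g' }

Conflict for C: C → L C d and C → L d L
  Overlap: { 'd', 'g' }

Answer: Yes. C → L C d / C → L d L on { 'd', 'g' }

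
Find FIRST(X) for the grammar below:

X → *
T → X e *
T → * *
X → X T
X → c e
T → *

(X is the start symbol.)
To compute FIRST(X), examine every production with X on the left-hand side, reading each right-hand side left to right until a non-nullable symbol is reached.

From X → *:
  - '*' is a terminal: add '*' and stop
From X → X T:
  - X is the symbol being defined: contributes nothing new
    X is not nullable, so stop
From X → c e:
  - c is a terminal: add 'c' and stop

Collecting: FIRST(X) = { '*', 'c' }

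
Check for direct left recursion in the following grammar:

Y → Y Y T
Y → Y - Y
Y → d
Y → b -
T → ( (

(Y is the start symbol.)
Yes, Y is left-recursive

Direct left recursion occurs when N → N α for some non-terminal N (the right-hand side begins with the left-hand side itself).

Y → Y Y T: LEFT RECURSIVE (starts with Y)
Y → Y - Y: LEFT RECURSIVE (starts with Y)
Y → d: starts with d
Y → b -: starts with b
T → ( (: starts with '('

The grammar has direct left recursion on: Y.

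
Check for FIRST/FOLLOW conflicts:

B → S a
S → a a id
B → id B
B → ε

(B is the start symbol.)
A FIRST/FOLLOW conflict occurs when a non-terminal N has a nullable alternative N → β (β ⇒* ε) and another alternative N → α with FIRST(α) ∩ FOLLOW(N) ≠ ∅: on such a lookahead the parser cannot decide between expanding α and letting N vanish via β.

Nullable non-terminals: B.
FIRST sets used below: FIRST(S) = { 'a' }

B: nullable alternative(s) B → ε; FOLLOW(B) = { $ }
  B → S a: FIRST \ {ε} = { 'a' } — disjoint from FOLLOW(B)
  B → id B: FIRST \ {ε} = { 'id' } — disjoint from FOLLOW(B)
  B → ε: FIRST \ {ε} = { } — this is the only nullable alternative, skip

S has no nullable alternative, so no FIRST/FOLLOW check is needed there.

No FIRST/FOLLOW conflicts found.

Answer: No FIRST/FOLLOW conflicts.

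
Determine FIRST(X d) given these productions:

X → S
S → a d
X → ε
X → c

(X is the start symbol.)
{ 'a', 'c', 'd' }

FIRST sets of the non-terminals involved (from the grammar, by fixed-point iteration):
  FIRST(X) = { 'a', 'c', ε }

To compute FIRST(X d), process the symbols left to right:
Symbol X is a non-terminal. Add FIRST(X) \ {ε} = { 'a', 'c' }
X is nullable (ε ∈ FIRST(X)), continue to the next symbol.
Symbol d is a terminal. Add 'd' and stop.
FIRST(X d) = { 'a', 'c', 'd' }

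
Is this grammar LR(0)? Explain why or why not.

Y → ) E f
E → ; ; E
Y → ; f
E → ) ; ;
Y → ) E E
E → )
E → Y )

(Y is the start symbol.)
No. Shift-reduce conflict between [E → ) .] and [E → . )]

Augment with Y' → Y and build the canonical LR(0) collection (I0 = CLOSURE({[Y' → . Y]}), then GOTO on every symbol after a dot until no new states appear). It has 16 states:
  I0: { [Y → . ) E E], [Y → . ) E f], [Y → . ; f], [Y' → . Y] }  — shift
  I1: { [E → . ) ; ;], [E → . )], [E → . ; ; E], [E → . Y )], [Y → ) . E E], [Y → ) . E f], [Y → . ) E E], [Y → . ) E f], [Y → . ; f] }  — shift
  I2: { [Y → ; . f] }  — shift
  I3: { [Y' → Y .] }  — accept
  I4: { [Y → ; f .] }  — reduce
  I5: { [E → ) . ; ;], [E → ) .], [E → . ) ; ;], [E → . )], [E → . ; ; E], [E → . Y )], [Y → ) . E E], [Y → ) . E f], [Y → . ) E E], [Y → . ) E f], [Y → . ; f] }  — shift, reduce
  I6: { [E → ; . ; E], [Y → ; . f] }  — shift
  I7: { [E → . ) ; ;], [E → . )], [E → . ; ; E], [E → . Y )], [Y → ) E . E], [Y → ) E . f], [Y → . ) E E], [Y → . ) E f], [Y → . ; f] }  — shift
  I8: { [E → Y . )] }  — shift
  I9: { [E → Y ) .] }  — reduce
  I10: { [Y → ) E E .] }  — reduce
  I11: { [Y → ) E f .] }  — reduce
  I12: { [E → . ) ; ;], [E → . )], [E → . ; ; E], [E → . Y )], [E → ; ; . E], [Y → . ) E E], [Y → . ) E f], [Y → . ; f] }  — shift
  I13: { [E → ; ; E .] }  — reduce
  I14: { [E → ) ; . ;], [E → ; . ; E], [Y → ; . f] }  — shift
  I15: { [E → ) ; ; .], [E → . ) ; ;], [E → . )], [E → . ; ; E], [E → . Y )], [E → ; ; . E], [Y → . ) E E], [Y → . ) E f], [Y → . ; f] }  — shift, reduce

Conflict in state I5:
  Shift-reduce conflict between [E → ) .] and [E → . )]
So the grammar is NOT LR(0).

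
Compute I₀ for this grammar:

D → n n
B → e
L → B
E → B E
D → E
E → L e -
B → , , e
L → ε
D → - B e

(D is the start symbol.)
{ [B → . , , e], [B → . e], [D → . - B e], [D → . E], [D → . n n], [D' → . D], [E → . B E], [E → . L e -], [L → . B], [L → .] }

First, augment the grammar with D' → D
I₀ = CLOSURE({ [D' → . D] }):
  [D' → . D] has the dot before D: add [D → . n n], [D → . E], [D → . - B e]
  [D → . E] has the dot before E: add [E → . B E], [E → . L e -]
  [E → . B E] has the dot before B: add [B → . e], [B → . , , e]
  [E → . L e -] has the dot before L: add [L → . B], [L → .]
No further items can be added.

I₀ = { [B → . , , e], [B → . e], [D → . - B e], [D → . E], [D → . n n], [D' → . D], [E → . B E], [E → . L e -], [L → . B], [L → .] }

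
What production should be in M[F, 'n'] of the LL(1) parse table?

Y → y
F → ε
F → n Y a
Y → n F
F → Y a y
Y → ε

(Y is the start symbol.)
F → n Y a, F → Y a y

To find M[F, 'n'], we find productions for F where 'n' is in the predict set (PREDICT(N → α) = (FIRST(α) \ {ε}) ∪ (FOLLOW(N) if α ⇒* ε)).

Relevant sets:
  FIRST(Y) = { 'n', 'y', ε }
  FOLLOW(F) = { $, 'a' }

F → ε: PREDICT = { $, 'a' }
F → n Y a: PREDICT = { 'n' }
  'n' is in predict set, so this production goes in M[F, 'n']
F → Y a y: PREDICT = { 'a', 'n', 'y' }
  'n' is in predict set, so this production goes in M[F, 'n']

M[F, 'n'] = F → n Y a, F → Y a y  (a multiply-defined cell — the grammar is not LL(1))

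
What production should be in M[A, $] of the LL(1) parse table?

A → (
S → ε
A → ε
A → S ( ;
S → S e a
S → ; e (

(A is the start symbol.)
A → ε

To find M[A, $], we find productions for A where $ is in the predict set (PREDICT(N → α) = (FIRST(α) \ {ε}) ∪ (FOLLOW(N) if α ⇒* ε)).

Relevant sets:
  FIRST(S) = { ';', 'e', ε }
  FOLLOW(A) = { $ }

A → (: PREDICT = { '(' }
A → ε: PREDICT = { $ }
  $ is in predict set, so this production goes in M[A, $]
A → S ( ;: PREDICT = { '(', ';', 'e' }

M[A, $] = A → ε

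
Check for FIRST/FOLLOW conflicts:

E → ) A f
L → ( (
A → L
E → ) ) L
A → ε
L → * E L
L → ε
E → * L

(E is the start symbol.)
A FIRST/FOLLOW conflict occurs when a non-terminal N has a nullable alternative N → β (β ⇒* ε) and another alternative N → α with FIRST(α) ∩ FOLLOW(N) ≠ ∅: on such a lookahead the parser cannot decide between expanding α and letting N vanish via β.

Nullable non-terminals: A, L.
FIRST sets used below: FIRST(L) = { '(', '*', ε }

A: nullable alternative(s) A → L, A → ε; FOLLOW(A) = { 'f' }
  A → L: FIRST \ {ε} = { '(', '*' } — disjoint from FOLLOW(A)
  A → ε: FIRST \ {ε} = { } — disjoint from FOLLOW(A)

L: nullable alternative(s) L → ε; FOLLOW(L) = { $, '(', '*', 'f' }
  L → ( (: FIRST \ {ε} = { '(' } — overlaps FOLLOW(L) on { '(' }: CONFLICT
  L → * E L: FIRST \ {ε} = { '*' } — overlaps FOLLOW(L) on { '*' }: CONFLICT
  L → ε: FIRST \ {ε} = { } — this is the only nullable alternative, skip

E has no nullable alternative, so no FIRST/FOLLOW check is needed there.

So the grammar has 2 FIRST/FOLLOW conflicts (marked CONFLICT above).

Answer: Yes. L → '(' '(' with FOLLOW(L) on { '(' }; L → '*' E L with FOLLOW(L) on { '*' }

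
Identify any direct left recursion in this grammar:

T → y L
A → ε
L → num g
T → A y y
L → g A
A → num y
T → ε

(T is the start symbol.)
No direct left recursion

Direct left recursion occurs when N → N α for some non-terminal N (the right-hand side begins with the left-hand side itself).

T → y L: starts with y
A → ε: starts with ε
L → num g: starts with num
T → A y y: starts with A
L → g A: starts with g
A → num y: starts with num
T → ε: starts with ε

No direct left recursion found.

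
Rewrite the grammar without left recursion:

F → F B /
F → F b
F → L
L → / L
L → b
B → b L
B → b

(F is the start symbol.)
F → L F'
F' → B / F'
F' → b F'
F' → ε
L → / L
L → b
B → b L
B → b

F is directly left-recursive. The standard transformation for
  A → A α₁ | ... | A α_m | β₁ | ... | β_n
is
  A  → β₁ A' | ... | β_n A'
  A' → α₁ A' | ... | α_m A' | ε

F → L becomes F → L F'
F → F B / becomes F' → B / F'
F → F b becomes F' → b F'
Add F' → ε

Productions for other non-terminals are unchanged:
  L → / L
  L → b
  B → b L
  B → b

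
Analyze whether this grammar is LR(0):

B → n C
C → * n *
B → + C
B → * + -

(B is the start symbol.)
Yes, the grammar is LR(0)

A grammar is LR(0) if no state in the canonical LR(0) collection has:
  - both a shift item (dot before a terminal) and a complete item (shift-reduce conflict), or
  - two or more complete items (reduce-reduce conflict; the accept item [B' → B .] counts as a complete item here).

Augment with B' → B and build the canonical LR(0) collection (I0 = CLOSURE({[B' → . B]}), then GOTO on every symbol after a dot until no new states appear). It has 12 states:
  I0: { [B → . * + -], [B → . + C], [B → . n C], [B' → . B] }  — shift
  I1: { [B → * . + -] }  — shift
  I2: { [B → + . C], [C → . * n *] }  — shift
  I3: { [B' → B .] }  — accept
  I4: { [B → n . C], [C → . * n *] }  — shift
  I5: { [C → * . n *] }  — shift
  I6: { [B → n C .] }  — reduce
  I7: { [C → * n . *] }  — shift
  I8: { [C → * n * .] }  — reduce
  I9: { [B → + C .] }  — reduce
  I10: { [B → * + . -] }  — shift
  I11: { [B → * + - .] }  — reduce

Every state is either a pure shift/goto state or contains exactly one complete item and nothing to shift — no conflicts. The grammar is LR(0).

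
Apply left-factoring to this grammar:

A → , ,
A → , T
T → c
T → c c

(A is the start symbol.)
Left-factoring transforms A → αβ₁ | αβ₂ into A → αA' and A' → β₁ | β₂
(α is the longest common prefix among the alternatives). Repeat until
no nonterminal has two alternatives with a common prefix.

Round 1: A has alternatives sharing prefix ','. Introduce A': A → , A'
  Add: A' → ,
  Add: A' → T

Round 2: T has alternatives sharing prefix 'c'. Introduce T': T → c T'
  Add: T' → ε
  Add: T' → c

No remaining common prefixes — done.

Resulting grammar:
A → , A'
A' → ,
A' → T
T → c T'
T' → ε
T' → c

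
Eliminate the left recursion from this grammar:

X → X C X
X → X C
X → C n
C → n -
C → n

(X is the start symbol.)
X is directly left-recursive. The standard transformation for
  A → A α₁ | ... | A α_m | β₁ | ... | β_n
is
  A  → β₁ A' | ... | β_n A'
  A' → α₁ A' | ... | α_m A' | ε

X → C n becomes X → C n X'
X → X C X becomes X' → C X X'
X → X C becomes X' → C X'
Add X' → ε

Productions for other non-terminals are unchanged:
  C → n -
  C → n

Resulting grammar:
X → C n X'
X' → C X X'
X' → C X'
X' → ε
C → n -
C → n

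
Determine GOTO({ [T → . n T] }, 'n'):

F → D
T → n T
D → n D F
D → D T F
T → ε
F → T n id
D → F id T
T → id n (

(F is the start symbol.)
{ [T → . id n (], [T → . n T], [T → .], [T → n . T] }

GOTO(I, 'n') = CLOSURE({ [A → αX.β] : [A → α.Xβ] ∈ I, X = 'n' })

Items with dot before 'n', with the dot advanced:
  [T → . n T] → [T → n . T]
Closure of the advanced items:
  [T → n . T] has the dot before T: add [T → . n T], [T → .], [T → . id n (]

GOTO = { [T → . id n (], [T → . n T], [T → .], [T → n . T] }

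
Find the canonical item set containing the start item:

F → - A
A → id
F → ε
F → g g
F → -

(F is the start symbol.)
First, augment the grammar with F' → F
I₀ = CLOSURE({ [F' → . F] }):
  [F' → . F] has the dot before F: add [F → . - A], [F → .], [F → . g g], [F → . -]
No further items can be added.

I₀ = { [F → . - A], [F → . -], [F → . g g], [F → .], [F' → . F] }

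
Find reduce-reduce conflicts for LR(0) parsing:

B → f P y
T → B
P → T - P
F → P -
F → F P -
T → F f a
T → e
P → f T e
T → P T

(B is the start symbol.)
Yes — I20: [F → F P - .] vs [F → P - .]

A reduce-reduce conflict occurs when an LR(0) state has two complete items [A → α .] and [B → β .] — both call for a reduction, and with no lookahead the parser cannot choose between them.

Augment with B' → B and build the canonical LR(0) collection (I0 = CLOSURE({[B' → . B]}), then GOTO on every symbol after a dot until no new states appear). It has 21 states:
  I0: { [B → . f P y], [B' → . B] }  — shift
  I1: { [B' → B .] }  — accept
  I2: { [B → . f P y], [B → f . P y], [F → . F P -], [F → . P -], [P → . T - P], [P → . f T e], [T → . B], [T → . F f a], [T → . P T], [T → . e] }  — shift
  I3: { [T → B .] }  — reduce
  I4: { [B → . f P y], [F → . F P -], [F → . P -], [F → F . P -], [P → . T - P], [P → . f T e], [T → . B], [T → . F f a], [T → . P T], [T → . e], [T → F . f a] }  — shift
  I5: { [B → . f P y], [B → f P . y], [F → . F P -], [F → . P -], [F → P . -], [P → . T - P], [P → . f T e], [T → . B], [T → . F f a], [T → . P T], [T → . e], [T → P . T] }  — shift
  I6: { [P → T . - P] }  — shift
  I7: { [T → e .] }  — reduce
  I8: { [B → . f P y], [B → f . P y], [F → . F P -], [F → . P -], [P → . T - P], [P → . f T e], [P → f . T e], [T → . B], [T → . F f a], [T → . P T], [T → . e] }  — shift
  I9: { [P → T . - P], [P → f T . e] }  — shift
  I10: { [B → . f P y], [F → . F P -], [F → . P -], [P → . T - P], [P → . f T e], [P → T - . P], [T → . B], [T → . F f a], [T → . P T], [T → . e] }  — shift
  I11: { [P → f T e .] }  — reduce
  I12: { [B → . f P y], [F → . F P -], [F → . P -], [F → P . -], [P → . T - P], [P → . f T e], [P → T - P .], [T → . B], [T → . F f a], [T → . P T], [T → . e], [T → P . T] }  — shift, reduce
  I13: { [F → P - .] }  — reduce
  I14: { [B → . f P y], [F → . F P -], [F → . P -], [F → P . -], [P → . T - P], [P → . f T e], [T → . B], [T → . F f a], [T → . P T], [T → . e], [T → P . T] }  — shift
  I15: { [P → T . - P], [T → P T .] }  — shift, reduce
  I16: { [B → f P y .] }  — reduce
  I17: { [B → . f P y], [F → . F P -], [F → . P -], [F → F P . -], [F → P . -], [P → . T - P], [P → . f T e], [T → . B], [T → . F f a], [T → . P T], [T → . e], [T → P . T] }  — shift
  I18: { [B → . f P y], [B → f . P y], [F → . F P -], [F → . P -], [P → . T - P], [P → . f T e], [P → f . T e], [T → . B], [T → . F f a], [T → . P T], [T → . e], [T → F f . a] }  — shift
  I19: { [T → F f a .] }  — reduce
  I20: { [F → F P - .], [F → P - .] }  — 2 reduces

I20 contains complete items [F → F P - .], [F → P - .] — reduce-reduce conflict.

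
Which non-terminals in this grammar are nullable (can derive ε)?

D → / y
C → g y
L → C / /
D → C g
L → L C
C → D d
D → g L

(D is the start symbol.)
A non-terminal is nullable if it can derive ε (the empty string): either it has an ε-production, or it has a production whose right-hand side consists entirely of nullable non-terminals.

There are no ε-productions, so no non-terminal can derive ε.
No non-terminals are nullable.

Answer: None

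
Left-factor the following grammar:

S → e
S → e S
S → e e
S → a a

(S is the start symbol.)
S → e S'
S' → ε
S' → S
S' → e
S → a a

Left-factoring transforms A → αβ₁ | αβ₂ into A → αA' and A' → β₁ | β₂
(α is the longest common prefix among the alternatives). Repeat until
no nonterminal has two alternatives with a common prefix.

Round 1: S has alternatives sharing prefix 'e'. Introduce S': S → e S'
  Add: S' → ε
  Add: S' → S
  Add: S' → e

No remaining common prefixes — done.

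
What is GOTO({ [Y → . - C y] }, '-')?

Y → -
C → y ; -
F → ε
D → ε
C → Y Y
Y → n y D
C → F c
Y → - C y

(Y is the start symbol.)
GOTO(I, '-') = CLOSURE({ [A → αX.β] : [A → α.Xβ] ∈ I, X = '-' })

Items with dot before '-', with the dot advanced:
  [Y → . - C y] → [Y → - . C y]
Closure of the advanced items:
  [Y → - . C y] has the dot before C: add [C → . y ; -], [C → . Y Y], [C → . F c]
  [C → . Y Y] has the dot before Y: add [Y → . -], [Y → . n y D], [Y → . - C y]
  [C → . F c] has the dot before F: add [F → .]

GOTO = { [C → . F c], [C → . Y Y], [C → . y ; -], [F → .], [Y → - . C y], [Y → . - C y], [Y → . -], [Y → . n y D] }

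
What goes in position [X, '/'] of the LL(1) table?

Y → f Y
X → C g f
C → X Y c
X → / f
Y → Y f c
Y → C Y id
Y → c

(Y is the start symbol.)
To find M[X, '/'], we find productions for X where '/' is in the predict set (PREDICT(N → α) = (FIRST(α) \ {ε}) ∪ (FOLLOW(N) if α ⇒* ε)).

Relevant sets:
  FIRST(C) = { '/' }

X → C g f: PREDICT = { '/' }
  '/' is in predict set, so this production goes in M[X, '/']
X → / f: PREDICT = { '/' }
  '/' is in predict set, so this production goes in M[X, '/']

M[X, '/'] = X → C g f, X → / f  (a multiply-defined cell — the grammar is not LL(1))

Answer: X → C g f, X → / f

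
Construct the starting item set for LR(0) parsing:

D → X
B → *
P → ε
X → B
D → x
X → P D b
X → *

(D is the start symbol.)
{ [B → . *], [D → . X], [D → . x], [D' → . D], [P → .], [X → . *], [X → . B], [X → . P D b] }

First, augment the grammar with D' → D
I₀ = CLOSURE({ [D' → . D] }):
  [D' → . D] has the dot before D: add [D → . X], [D → . x]
  [D → . X] has the dot before X: add [X → . B], [X → . P D b], [X → . *]
  [X → . B] has the dot before B: add [B → . *]
  [X → . P D b] has the dot before P: add [P → .]
No further items can be added.

I₀ = { [B → . *], [D → . X], [D → . x], [D' → . D], [P → .], [X → . *], [X → . B], [X → . P D b] }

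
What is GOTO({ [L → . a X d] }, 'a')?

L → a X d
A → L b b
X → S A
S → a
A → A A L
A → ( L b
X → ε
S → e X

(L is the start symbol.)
GOTO(I, 'a') = CLOSURE({ [A → αX.β] : [A → α.Xβ] ∈ I, X = 'a' })

Items with dot before 'a', with the dot advanced:
  [L → . a X d] → [L → a . X d]
Closure of the advanced items:
  [L → a . X d] has the dot before X: add [X → . S A], [X → .]
  [X → . S A] has the dot before S: add [S → . a], [S → . e X]

GOTO = { [L → a . X d], [S → . a], [S → . e X], [X → . S A], [X → .] }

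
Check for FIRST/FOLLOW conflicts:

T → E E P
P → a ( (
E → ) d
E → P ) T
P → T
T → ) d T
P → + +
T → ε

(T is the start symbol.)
Nullable non-terminals: P, T.
FIRST sets used below: FIRST(T) = { ')', '+', 'a', ε }, FIRST(E) = { ')', '+', 'a' }

P: nullable alternative(s) P → T; FOLLOW(P) = { $, ')', '+', 'a' }
  P → a ( (: FIRST \ {ε} = { 'a' } — overlaps FOLLOW(P) on { 'a' }: CONFLICT
  P → T: FIRST \ {ε} = { ')', '+', 'a' } — this is the only nullable alternative, skip
  P → + +: FIRST \ {ε} = { '+' } — overlaps FOLLOW(P) on { '+' }: CONFLICT

T: nullable alternative(s) T → ε; FOLLOW(T) = { $, ')', '+', 'a' }
  T → E E P: FIRST \ {ε} = { ')', '+', 'a' } — overlaps FOLLOW(T) on { ')', '+', 'a' }: CONFLICT
  T → ) d T: FIRST \ {ε} = { ')' } — overlaps FOLLOW(T) on { ')' }: CONFLICT
  T → ε: FIRST \ {ε} = { } — this is the only nullable alternative, skip

E has no nullable alternative, so no FIRST/FOLLOW check is needed there.

So the grammar has 4 FIRST/FOLLOW conflicts (marked CONFLICT above).

Answer: Yes. T → E E P with FOLLOW(T) on { ')', '+', 'a' }; T → ')' d T with FOLLOW(T) on { ')' }; P → a '(' '(' with FOLLOW(P) on { 'a' }; P → '+' '+' with FOLLOW(P) on { '+' }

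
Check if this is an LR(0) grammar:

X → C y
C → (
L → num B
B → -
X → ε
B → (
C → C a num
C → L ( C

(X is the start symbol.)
A grammar is LR(0) if no state in the canonical LR(0) collection has:
  - both a shift item (dot before a terminal) and a complete item (shift-reduce conflict), or
  - two or more complete items (reduce-reduce conflict; the accept item [X' → X .] counts as a complete item here).

Augment with X' → X and build the canonical LR(0) collection (I0 = CLOSURE({[X' → . X]}), then GOTO on every symbol after a dot until no new states appear). It has 14 states:
  I0: { [C → . (], [C → . C a num], [C → . L ( C], [L → . num B], [X → . C y], [X → .], [X' → . X] }  — shift, reduce
  I1: { [C → ( .] }  — reduce
  I2: { [C → C . a num], [X → C . y] }  — shift
  I3: { [C → L . ( C] }  — shift
  I4: { [X' → X .] }  — accept
  I5: { [B → . (], [B → . -], [L → num . B] }  — shift
  I6: { [B → ( .] }  — reduce
  I7: { [B → - .] }  — reduce
  I8: { [L → num B .] }  — reduce
  I9: { [C → . (], [C → . C a num], [C → . L ( C], [C → L ( . C], [L → . num B] }  — shift
  I10: { [C → C . a num], [C → L ( C .] }  — shift, reduce
  I11: { [C → C a . num] }  — shift
  I12: { [C → C a num .] }  — reduce
  I13: { [X → C y .] }  — reduce

Conflict in state I0:
  Shift-reduce conflict between [X → .] and [C → . (]
So the grammar is NOT LR(0).

Answer: No. Shift-reduce conflict between [X → .] and [C → . (]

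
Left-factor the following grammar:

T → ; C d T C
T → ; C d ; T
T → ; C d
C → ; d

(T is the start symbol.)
Left-factoring transforms A → αβ₁ | αβ₂ into A → αA' and A' → β₁ | β₂
(α is the longest common prefix among the alternatives). Repeat until
no nonterminal has two alternatives with a common prefix.

Round 1: T has alternatives sharing prefix '; C d'. Introduce T': T → ; C d T'
  Add: T' → T C
  Add: T' → ; T
  Add: T' → ε

No remaining common prefixes — done.

Resulting grammar:
T → ; C d T'
T' → T C
T' → ; T
T' → ε
C → ; d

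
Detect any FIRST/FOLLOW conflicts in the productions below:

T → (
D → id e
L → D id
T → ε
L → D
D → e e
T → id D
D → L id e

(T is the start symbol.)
No FIRST/FOLLOW conflicts.

Nullable non-terminals: T.

T: nullable alternative(s) T → ε; FOLLOW(T) = { $ }
  T → (: FIRST \ {ε} = { '(' } — disjoint from FOLLOW(T)
  T → ε: FIRST \ {ε} = { } — this is the only nullable alternative, skip
  T → id D: FIRST \ {ε} = { 'id' } — disjoint from FOLLOW(T)

D, L have no nullable alternative, so no FIRST/FOLLOW check is needed there.

No FIRST/FOLLOW conflicts found.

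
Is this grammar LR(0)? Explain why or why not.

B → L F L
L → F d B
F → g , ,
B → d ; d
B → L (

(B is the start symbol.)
Yes, the grammar is LR(0)

A grammar is LR(0) if no state in the canonical LR(0) collection has:
  - both a shift item (dot before a terminal) and a complete item (shift-reduce conflict), or
  - two or more complete items (reduce-reduce conflict; the accept item [B' → B .] counts as a complete item here).

Augment with B' → B and build the canonical LR(0) collection (I0 = CLOSURE({[B' → . B]}), then GOTO on every symbol after a dot until no new states appear). It has 15 states:
  I0: { [B → . L (], [B → . L F L], [B → . d ; d], [B' → . B], [F → . g , ,], [L → . F d B] }  — shift
  I1: { [B' → B .] }  — accept
  I2: { [L → F . d B] }  — shift
  I3: { [B → L . (], [B → L . F L], [F → . g , ,] }  — shift
  I4: { [B → d . ; d] }  — shift
  I5: { [F → g . , ,] }  — shift
  I6: { [F → g , . ,] }  — shift
  I7: { [F → g , , .] }  — reduce
  I8: { [B → d ; . d] }  — shift
  I9: { [B → d ; d .] }  — reduce
  I10: { [B → L ( .] }  — reduce
  I11: { [B → L F . L], [F → . g , ,], [L → . F d B] }  — shift
  I12: { [B → L F L .] }  — reduce
  I13: { [B → . L (], [B → . L F L], [B → . d ; d], [F → . g , ,], [L → . F d B], [L → F d . B] }  — shift
  I14: { [L → F d B .] }  — reduce

Every state is either a pure shift/goto state or contains exactly one complete item and nothing to shift — no conflicts. The grammar is LR(0).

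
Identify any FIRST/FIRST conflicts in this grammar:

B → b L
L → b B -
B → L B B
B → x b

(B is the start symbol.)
Yes. B → b L / B → L B B on { 'b' }

FIRST sets of the non-terminals at (or reachable through a nullable prefix from) the front of some alternative:
  FIRST(L) = { 'b' }

Productions for B:
  B → b L: FIRST = { 'b' }
  B → L B B: FIRST = { 'b' }
  B → x b: FIRST = { 'x' }
L has only one production, so no FIRST/FIRST conflict is possible there.

Conflict for B: B → b L and B → L B B
  Overlap: { 'b' }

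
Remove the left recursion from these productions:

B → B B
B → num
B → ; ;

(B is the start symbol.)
B is directly left-recursive. The standard transformation for
  A → A α₁ | ... | A α_m | β₁ | ... | β_n
is
  A  → β₁ A' | ... | β_n A'
  A' → α₁ A' | ... | α_m A' | ε

B → num becomes B → num B'
B → ; ; becomes B → ; ; B'
B → B B becomes B' → B B'
Add B' → ε

Resulting grammar:
B → num B'
B → ; ; B'
B' → B B'
B' → ε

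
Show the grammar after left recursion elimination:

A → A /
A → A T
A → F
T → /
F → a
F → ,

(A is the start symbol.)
A → F A'
A' → / A'
A' → T A'
A' → ε
T → /
F → a
F → ,

A is directly left-recursive. The standard transformation for
  A → A α₁ | ... | A α_m | β₁ | ... | β_n
is
  A  → β₁ A' | ... | β_n A'
  A' → α₁ A' | ... | α_m A' | ε

A → F becomes A → F A'
A → A / becomes A' → / A'
A → A T becomes A' → T A'
Add A' → ε

Productions for other non-terminals are unchanged:
  T → /
  F → a
  F → ,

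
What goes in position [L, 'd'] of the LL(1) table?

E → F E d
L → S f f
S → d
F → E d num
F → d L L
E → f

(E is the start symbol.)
To find M[L, 'd'], we find productions for L where 'd' is in the predict set (PREDICT(N → α) = (FIRST(α) \ {ε}) ∪ (FOLLOW(N) if α ⇒* ε)).

Relevant sets:
  FIRST(S) = { 'd' }

L → S f f: PREDICT = { 'd' }
  'd' is in predict set, so this production goes in M[L, 'd']

M[L, 'd'] = L → S f f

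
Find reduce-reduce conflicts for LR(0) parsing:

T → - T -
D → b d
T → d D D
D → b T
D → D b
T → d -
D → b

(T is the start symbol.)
Augment with T' → T and build the canonical LR(0) collection (I0 = CLOSURE({[T' → . T]}), then GOTO on every symbol after a dot until no new states appear). It has 14 states:
  I0: { [T → . - T -], [T → . d -], [T → . d D D], [T' → . T] }  — shift
  I1: { [T → - . T -], [T → . - T -], [T → . d -], [T → . d D D] }  — shift
  I2: { [T' → T .] }  — accept
  I3: { [D → . D b], [D → . b T], [D → . b d], [D → . b], [T → d . -], [T → d . D D] }  — shift
  I4: { [T → d - .] }  — reduce
  I5: { [D → . D b], [D → . b T], [D → . b d], [D → . b], [D → D . b], [T → d D . D] }  — shift
  I6: { [D → b . T], [D → b . d], [D → b .], [T → . - T -], [T → . d -], [T → . d D D] }  — shift, reduce
  I7: { [D → b T .] }  — reduce
  I8: { [D → . D b], [D → . b T], [D → . b d], [D → . b], [D → b d .], [T → d . -], [T → d . D D] }  — shift, reduce
  I9: { [D → D . b], [T → d D D .] }  — shift, reduce
  I10: { [D → D b .], [D → b . T], [D → b . d], [D → b .], [T → . - T -], [T → . d -], [T → . d D D] }  — shift, 2 reduces
  I11: { [D → D b .] }  — reduce
  I12: { [T → - T . -] }  — shift
  I13: { [T → - T - .] }  — reduce

I10 contains complete items [D → D b .], [D → b .] — reduce-reduce conflict.

Answer: Yes — I10: [D → D b .] vs [D → b .]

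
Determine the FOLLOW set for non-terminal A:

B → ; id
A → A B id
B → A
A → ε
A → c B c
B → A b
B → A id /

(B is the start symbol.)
{ $, ';', 'b', 'c', 'id' }

In A → A B id: A is followed by B id, add FIRST(B id) \ {ε} = { ';', 'b', 'c', 'id' }
In B → A: A is at the end, add FOLLOW(B)
In B → A b: A is followed by b, add FIRST(b) \ {ε} = { 'b' }
In B → A id /: A is followed by id '/', add FIRST(id '/') \ {ε} = { 'id' }

The FOLLOW sets referred to above (computed the same way, to a fixed point):
  FOLLOW(B) = { $, 'c', 'id' }

Taking the union: FOLLOW(A) = { $, ';', 'b', 'c', 'id' }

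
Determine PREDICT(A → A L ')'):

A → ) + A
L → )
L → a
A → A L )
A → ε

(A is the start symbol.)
{ ')', 'a' }

PREDICT(A → A L ')') = (FIRST(RHS) \ {ε}) ∪ (FOLLOW(A) if ε ∈ FIRST(RHS), i.e. RHS ⇒* ε)
FIRST(A) = { ')', 'a', ε }
FIRST(L) = { ')', 'a' }
FIRST(A L ')') = { ')', 'a' }
ε ∉ FIRST(A L ')'), so FOLLOW(A) is not added.
PREDICT(A → A L ')') = { ')', 'a' }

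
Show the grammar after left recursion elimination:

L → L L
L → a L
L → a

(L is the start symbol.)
L is directly left-recursive. The standard transformation for
  A → A α₁ | ... | A α_m | β₁ | ... | β_n
is
  A  → β₁ A' | ... | β_n A'
  A' → α₁ A' | ... | α_m A' | ε

L → a L becomes L → a L L'
L → a becomes L → a L'
L → L L becomes L' → L L'
Add L' → ε

Resulting grammar:
L → a L L'
L → a L'
L' → L L'
L' → ε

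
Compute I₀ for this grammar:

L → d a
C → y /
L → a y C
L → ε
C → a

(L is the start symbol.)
First, augment the grammar with L' → L
I₀ = CLOSURE({ [L' → . L] }):
  [L' → . L] has the dot before L: add [L → . d a], [L → . a y C], [L → .]
No further items can be added.

I₀ = { [L → . a y C], [L → . d a], [L → .], [L' → . L] }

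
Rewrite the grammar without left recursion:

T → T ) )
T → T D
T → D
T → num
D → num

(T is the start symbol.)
T is directly left-recursive. The standard transformation for
  A → A α₁ | ... | A α_m | β₁ | ... | β_n
is
  A  → β₁ A' | ... | β_n A'
  A' → α₁ A' | ... | α_m A' | ε

T → D becomes T → D T'
T → num becomes T → num T'
T → T ) ) becomes T' → ) ) T'
T → T D becomes T' → D T'
Add T' → ε

Productions for other non-terminals are unchanged:
  D → num

Resulting grammar:
T → D T'
T → num T'
T' → ) ) T'
T' → D T'
T' → ε
D → num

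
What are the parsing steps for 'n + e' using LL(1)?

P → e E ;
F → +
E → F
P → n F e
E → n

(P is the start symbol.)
Stack is shown with the top on the left.

Stack    Input    Action
------------------------
P $      n + e $  output P → n F e
n F e $  n + e $  match 'n'
F e $    + e $    output F → +
+ e $    + e $    match '+'
e $      e $      match 'e'
$        $        accept

The string is accepted.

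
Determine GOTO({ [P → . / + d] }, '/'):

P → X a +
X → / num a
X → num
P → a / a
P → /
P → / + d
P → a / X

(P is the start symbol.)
GOTO(I, '/') = CLOSURE({ [A → αX.β] : [A → α.Xβ] ∈ I, X = '/' })

Items with dot before '/', with the dot advanced:
  [P → . / + d] → [P → / . + d]
Closure adds nothing (no advanced item has the dot before a non-terminal).

GOTO = { [P → / . + d] }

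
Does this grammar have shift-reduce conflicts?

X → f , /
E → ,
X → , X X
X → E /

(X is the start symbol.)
Yes — I1: [E → , .] vs [E → . ,]

A shift-reduce conflict occurs when an LR(0) state has both:
  - a complete (reduce) item [A → α .] (dot at the end), and
  - a shift item [B → β . c γ] (dot before a terminal).

Augment with X' → X and build the canonical LR(0) collection (I0 = CLOSURE({[X' → . X]}), then GOTO on every symbol after a dot until no new states appear). It has 10 states:
  I0: { [E → . ,], [X → . , X X], [X → . E /], [X → . f , /], [X' → . X] }  — shift
  I1: { [E → , .], [E → . ,], [X → , . X X], [X → . , X X], [X → . E /], [X → . f , /] }  — shift, reduce
  I2: { [X → E . /] }  — shift
  I3: { [X' → X .] }  — accept
  I4: { [X → f . , /] }  — shift
  I5: { [X → f , . /] }  — shift
  I6: { [X → f , / .] }  — reduce
  I7: { [X → E / .] }  — reduce
  I8: { [E → . ,], [X → , X . X], [X → . , X X], [X → . E /], [X → . f , /] }  — shift
  I9: { [X → , X X .] }  — reduce

I1 contains reduce item [E → , .] and shift items [E → . ,], [X → . , X X], [X → . f , /] — shift-reduce conflict.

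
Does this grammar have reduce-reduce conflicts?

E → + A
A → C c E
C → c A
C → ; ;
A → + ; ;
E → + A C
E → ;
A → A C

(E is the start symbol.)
Yes — I13: [A → A C .] vs [E → + A C .]

Augment with E' → E and build the canonical LR(0) collection (I0 = CLOSURE({[E' → . E]}), then GOTO on every symbol after a dot until no new states appear). It has 17 states:
  I0: { [E → . + A C], [E → . + A], [E → . ;], [E' → . E] }  — shift
  I1: { [A → . + ; ;], [A → . A C], [A → . C c E], [C → . ; ;], [C → . c A], [E → + . A C], [E → + . A] }  — shift
  I2: { [E → ; .] }  — reduce
  I3: { [E' → E .] }  — accept
  I4: { [A → + . ; ;] }  — shift
  I5: { [C → ; . ;] }  — shift
  I6: { [A → A . C], [C → . ; ;], [C → . c A], [E → + A . C], [E → + A .] }  — shift, reduce
  I7: { [A → C . c E] }  — shift
  I8: { [A → . + ; ;], [A → . A C], [A → . C c E], [C → . ; ;], [C → . c A], [C → c . A] }  — shift
  I9: { [A → A . C], [C → . ; ;], [C → . c A], [C → c A .] }  — shift, reduce
  I10: { [A → A C .] }  — reduce
  I11: { [A → C c . E], [E → . + A C], [E → . + A], [E → . ;] }  — shift
  I12: { [A → C c E .] }  — reduce
  I13: { [A → A C .], [E → + A C .] }  — 2 reduces
  I14: { [C → ; ; .] }  — reduce
  I15: { [A → + ; . ;] }  — shift
  I16: { [A → + ; ; .] }  — reduce

I13 contains complete items [A → A C .], [E → + A C .] — reduce-reduce conflict.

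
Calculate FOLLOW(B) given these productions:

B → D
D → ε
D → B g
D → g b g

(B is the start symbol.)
{ $, 'g' }

To compute FOLLOW(B), find every occurrence of B on a right-hand side N → α B β: add FIRST(β) \ {ε}, and if β is empty or nullable also add FOLLOW(N). Iterate to a fixed point.

B is the start symbol, so $ ∈ FOLLOW(B).
In D → B g: B is followed by g, add FIRST(g) \ {ε} = { 'g' }

Taking the union: FOLLOW(B) = { $, 'g' }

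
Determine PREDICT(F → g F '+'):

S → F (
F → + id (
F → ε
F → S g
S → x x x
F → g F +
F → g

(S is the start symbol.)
PREDICT(F → g F '+') = (FIRST(RHS) \ {ε}) ∪ (FOLLOW(F) if ε ∈ FIRST(RHS), i.e. RHS ⇒* ε)
FIRST(g F '+') = { 'g' }
ε ∉ FIRST(g F '+'), so FOLLOW(F) is not added.
PREDICT(F → g F '+') = { 'g' }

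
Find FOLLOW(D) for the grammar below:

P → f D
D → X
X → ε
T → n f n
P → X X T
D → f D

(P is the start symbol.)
{ $ }

To compute FOLLOW(D), find every occurrence of D on a right-hand side N → α D β: add FIRST(β) \ {ε}, and if β is empty or nullable also add FOLLOW(N). Iterate to a fixed point.

In P → f D: D is at the end, add FOLLOW(P)
In D → f D: D is at the end; this adds FOLLOW(D) to itself — nothing new

The FOLLOW sets referred to above (computed the same way, to a fixed point):
  FOLLOW(P) = { $ }

Taking the union: FOLLOW(D) = { $ }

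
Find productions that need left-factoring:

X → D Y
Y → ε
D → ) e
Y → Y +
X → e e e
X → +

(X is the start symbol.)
No, left-factoring is not needed

Left-factoring is needed when two productions for the same non-terminal
share a common prefix on the right-hand side.

Productions for X:
  X → D Y
  X → e e e
  X → +
Productions for Y:
  Y → ε
  Y → Y +

No common prefixes found.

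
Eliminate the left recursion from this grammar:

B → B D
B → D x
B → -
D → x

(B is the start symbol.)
B is directly left-recursive. The standard transformation for
  A → A α₁ | ... | A α_m | β₁ | ... | β_n
is
  A  → β₁ A' | ... | β_n A'
  A' → α₁ A' | ... | α_m A' | ε

B → D x becomes B → D x B'
B → - becomes B → - B'
B → B D becomes B' → D B'
Add B' → ε

Productions for other non-terminals are unchanged:
  D → x

Resulting grammar:
B → D x B'
B → - B'
B' → D B'
B' → ε
D → x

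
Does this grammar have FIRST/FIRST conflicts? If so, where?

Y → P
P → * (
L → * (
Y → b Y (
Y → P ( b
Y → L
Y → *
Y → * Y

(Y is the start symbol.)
Yes. Y → P / Y → P '(' b on { '*' }; Y → P / Y → L on { '*' }; Y → P / Y → '*' on { '*' }; Y → P / Y → '*' Y on { '*' }; Y → P '(' b / Y → L on { '*' }; Y → P '(' b / Y → '*' on { '*' }; Y → P '(' b / Y → '*' Y on { '*' }; Y → L / Y → '*' on { '*' }; Y → L / Y → '*' Y on { '*' }; Y → '*' / Y → '*' Y on { '*' }

FIRST sets of the non-terminals at (or reachable through a nullable prefix from) the front of some alternative:
  FIRST(P) = { '*' }
  FIRST(L) = { '*' }

Productions for Y:
  Y → P: FIRST = { '*' }
  Y → b Y (: FIRST = { 'b' }
  Y → P ( b: FIRST = { '*' }
  Y → L: FIRST = { '*' }
  Y → *: FIRST = { '*' }
  Y → * Y: FIRST = { '*' }
P, L have only one production, so no FIRST/FIRST conflict is possible there.

Conflict for Y: Y → P and Y → P ( b
  Overlap: { '*' }
Conflict for Y: Y → P and Y → L
  Overlap: { '*' }
Conflict for Y: Y → P and Y → *
  Overlap: { '*' }
Conflict for Y: Y → P and Y → * Y
  Overlap: { '*' }
Conflict for Y: Y → P ( b and Y → L
  Overlap: { '*' }
Conflict for Y: Y → P ( b and Y → *
  Overlap: { '*' }
Conflict for Y: Y → P ( b and Y → * Y
  Overlap: { '*' }
Conflict for Y: Y → L and Y → *
  Overlap: { '*' }
Conflict for Y: Y → L and Y → * Y
  Overlap: { '*' }
Conflict for Y: Y → * and Y → * Y
  Overlap: { '*' }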